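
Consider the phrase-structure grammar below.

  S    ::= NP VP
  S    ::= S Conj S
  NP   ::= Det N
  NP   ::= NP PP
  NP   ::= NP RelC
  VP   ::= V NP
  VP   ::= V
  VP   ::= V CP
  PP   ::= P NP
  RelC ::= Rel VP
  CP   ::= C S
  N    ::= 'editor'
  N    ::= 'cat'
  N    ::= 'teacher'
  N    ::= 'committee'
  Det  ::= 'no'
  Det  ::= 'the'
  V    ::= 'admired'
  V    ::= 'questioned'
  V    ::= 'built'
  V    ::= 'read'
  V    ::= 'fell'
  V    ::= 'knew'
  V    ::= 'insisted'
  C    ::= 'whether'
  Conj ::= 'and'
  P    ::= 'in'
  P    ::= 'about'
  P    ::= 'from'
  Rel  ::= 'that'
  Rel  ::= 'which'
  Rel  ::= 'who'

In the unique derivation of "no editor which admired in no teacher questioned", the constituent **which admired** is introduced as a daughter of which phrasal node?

S
  NP
    NP
      NP
        Det: no
        N: editor
      RelC
        Rel: which
        VP
          V: admired
    PP
      P: in
      NP
        Det: no
        N: teacher
  VP
    V: questioned
The span 'which admired' is the RelC node built by RelC → Rel VP.
Its mother is the NP built by NP → NP RelC.

NP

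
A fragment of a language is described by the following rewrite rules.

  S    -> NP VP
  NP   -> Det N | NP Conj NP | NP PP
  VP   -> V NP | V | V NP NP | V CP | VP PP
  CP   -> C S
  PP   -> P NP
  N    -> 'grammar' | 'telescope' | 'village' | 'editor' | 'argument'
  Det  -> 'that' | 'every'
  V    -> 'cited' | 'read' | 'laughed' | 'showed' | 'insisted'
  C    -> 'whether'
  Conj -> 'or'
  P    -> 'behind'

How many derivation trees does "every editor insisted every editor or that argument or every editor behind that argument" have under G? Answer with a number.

Two of the 7 distinct bracketings:
[S [NP [Det every] [N editor]] [VP [V insisted] [NP [NP [Det every] [N editor]] [Conj or] [NP [NP [Det that] [N argument]] [Conj or] [NP [NP [Det every] [N editor]] [PP [P behind] [NP [Det that] [N argument]]]]]]]]
[S [NP [Det every] [N editor]] [VP [V insisted] [NP [NP [Det every] [N editor]] [Conj or] [NP [NP [NP [Det that] [N argument]] [Conj or] [NP [Det every] [N editor]]] [PP [P behind] [NP [Det that] [N argument]]]]]]]
The trees differ in how a recursive rule is bracketed over the same span.

7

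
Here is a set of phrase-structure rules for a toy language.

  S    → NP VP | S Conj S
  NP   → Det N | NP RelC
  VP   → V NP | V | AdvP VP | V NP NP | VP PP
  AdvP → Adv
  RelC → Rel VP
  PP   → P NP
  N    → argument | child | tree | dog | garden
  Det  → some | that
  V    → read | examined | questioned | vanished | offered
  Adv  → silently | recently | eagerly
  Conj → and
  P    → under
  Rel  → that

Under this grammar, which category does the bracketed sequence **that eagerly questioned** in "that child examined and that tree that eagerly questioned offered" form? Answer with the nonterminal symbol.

RelC

[S [S [NP [Det that] [N child]] [VP [V examined]]] [Conj and] [S [NP [NP [Det that] [N tree]] [RelC [Rel that] [VP [AdvP [Adv eagerly]] [VP [V questioned]]]]] [VP [V offered]]]]
The span 'that eagerly questioned' is the RelC node built by RelC → Rel VP.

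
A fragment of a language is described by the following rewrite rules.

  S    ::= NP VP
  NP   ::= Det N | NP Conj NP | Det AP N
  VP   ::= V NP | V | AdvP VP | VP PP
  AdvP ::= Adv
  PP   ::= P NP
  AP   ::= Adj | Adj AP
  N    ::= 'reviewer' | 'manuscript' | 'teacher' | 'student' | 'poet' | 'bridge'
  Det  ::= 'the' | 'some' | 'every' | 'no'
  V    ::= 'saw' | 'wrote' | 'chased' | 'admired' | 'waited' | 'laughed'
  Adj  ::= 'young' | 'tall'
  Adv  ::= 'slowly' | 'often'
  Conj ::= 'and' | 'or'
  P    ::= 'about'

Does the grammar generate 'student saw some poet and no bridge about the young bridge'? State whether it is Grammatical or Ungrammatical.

Ungrammatical

For S → NP VP, no prefix of the string parses as an NP.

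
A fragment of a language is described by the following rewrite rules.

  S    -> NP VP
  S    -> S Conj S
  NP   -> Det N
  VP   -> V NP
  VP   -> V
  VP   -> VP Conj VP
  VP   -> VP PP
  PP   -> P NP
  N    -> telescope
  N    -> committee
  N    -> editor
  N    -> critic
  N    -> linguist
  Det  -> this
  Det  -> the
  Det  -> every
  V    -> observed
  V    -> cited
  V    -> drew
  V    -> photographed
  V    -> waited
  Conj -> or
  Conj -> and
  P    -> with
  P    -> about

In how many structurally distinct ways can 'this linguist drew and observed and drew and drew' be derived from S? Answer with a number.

5

Two of the 5 distinct bracketings:
[S [NP [Det this] [N linguist]] [VP [VP [V drew]] [Conj and] [VP [VP [V observed]] [Conj and] [VP [VP [V drew]] [Conj and] [VP [V drew]]]]]]
[S [NP [Det this] [N linguist]] [VP [VP [V drew]] [Conj and] [VP [VP [VP [V observed]] [Conj and] [VP [V drew]]] [Conj and] [VP [V drew]]]]]
The trees differ in how a recursive rule is bracketed over the same span.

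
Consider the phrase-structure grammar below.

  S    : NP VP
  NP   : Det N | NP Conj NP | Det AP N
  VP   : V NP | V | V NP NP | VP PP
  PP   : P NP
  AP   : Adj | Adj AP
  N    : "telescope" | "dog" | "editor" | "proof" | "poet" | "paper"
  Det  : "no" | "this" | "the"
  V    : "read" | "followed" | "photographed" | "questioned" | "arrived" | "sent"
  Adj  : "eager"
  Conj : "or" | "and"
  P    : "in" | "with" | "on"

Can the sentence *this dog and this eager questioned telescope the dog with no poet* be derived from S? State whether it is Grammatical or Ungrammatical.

An Adj word can never sit immediately before a V word in any string this grammar generates, so the substring 'eager questioned' rules out a derivation.

Ungrammatical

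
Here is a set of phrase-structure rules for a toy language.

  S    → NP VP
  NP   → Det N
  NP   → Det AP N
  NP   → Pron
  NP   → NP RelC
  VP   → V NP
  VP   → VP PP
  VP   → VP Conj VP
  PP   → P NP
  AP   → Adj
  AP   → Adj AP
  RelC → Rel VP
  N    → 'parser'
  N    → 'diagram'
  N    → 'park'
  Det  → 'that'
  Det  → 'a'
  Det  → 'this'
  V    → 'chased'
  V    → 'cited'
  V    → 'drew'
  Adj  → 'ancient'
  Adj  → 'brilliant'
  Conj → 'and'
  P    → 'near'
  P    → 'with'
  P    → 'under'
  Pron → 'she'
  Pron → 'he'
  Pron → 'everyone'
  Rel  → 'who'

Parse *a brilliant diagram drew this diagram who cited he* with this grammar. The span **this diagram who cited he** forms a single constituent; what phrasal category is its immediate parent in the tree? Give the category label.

VP

[S [NP [Det a] [AP [Adj brilliant]] [N diagram]] [VP [V drew] [NP [NP [Det this] [N diagram]] [RelC [Rel who] [VP [V cited] [NP [Pron he]]]]]]]
The span 'this diagram who cited he' is the NP node built by NP → NP RelC.
Its mother is the VP built by VP → V NP.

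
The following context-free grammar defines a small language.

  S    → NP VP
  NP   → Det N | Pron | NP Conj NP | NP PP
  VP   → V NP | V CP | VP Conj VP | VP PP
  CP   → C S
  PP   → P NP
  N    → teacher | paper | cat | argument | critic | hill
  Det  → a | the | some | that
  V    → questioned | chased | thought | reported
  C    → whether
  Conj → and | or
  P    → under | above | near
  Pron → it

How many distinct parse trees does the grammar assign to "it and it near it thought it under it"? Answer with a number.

Two of the 4 distinct bracketings:
[S [NP [NP [Pron it]] [Conj and] [NP [NP [Pron it]] [PP [P near] [NP [Pron it]]]]] [VP [V thought] [NP [NP [Pron it]] [PP [P under] [NP [Pron it]]]]]]
[S [NP [NP [Pron it]] [Conj and] [NP [NP [Pron it]] [PP [P near] [NP [Pron it]]]]] [VP [VP [V thought] [NP [Pron it]]] [PP [P under] [NP [Pron it]]]]]
The difference turns on whether VP → VP PP is used at the relevant span, versus an alternative expansion of VP.

4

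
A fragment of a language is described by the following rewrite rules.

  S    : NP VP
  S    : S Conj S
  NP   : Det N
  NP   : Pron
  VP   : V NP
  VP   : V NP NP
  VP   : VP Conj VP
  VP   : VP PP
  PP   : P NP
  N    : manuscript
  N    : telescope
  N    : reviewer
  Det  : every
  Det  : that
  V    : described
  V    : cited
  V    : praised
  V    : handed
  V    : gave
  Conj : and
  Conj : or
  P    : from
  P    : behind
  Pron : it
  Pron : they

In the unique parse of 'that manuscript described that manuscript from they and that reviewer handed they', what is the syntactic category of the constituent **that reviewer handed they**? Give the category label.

S

[S [S [NP [Det that] [N manuscript]] [VP [VP [V described] [NP [Det that] [N manuscript]]] [PP [P from] [NP [Pron they]]]]] [Conj and] [S [NP [Det that] [N reviewer]] [VP [V handed] [NP [Pron they]]]]]
The span 'that reviewer handed they' is the S node built by S → NP VP.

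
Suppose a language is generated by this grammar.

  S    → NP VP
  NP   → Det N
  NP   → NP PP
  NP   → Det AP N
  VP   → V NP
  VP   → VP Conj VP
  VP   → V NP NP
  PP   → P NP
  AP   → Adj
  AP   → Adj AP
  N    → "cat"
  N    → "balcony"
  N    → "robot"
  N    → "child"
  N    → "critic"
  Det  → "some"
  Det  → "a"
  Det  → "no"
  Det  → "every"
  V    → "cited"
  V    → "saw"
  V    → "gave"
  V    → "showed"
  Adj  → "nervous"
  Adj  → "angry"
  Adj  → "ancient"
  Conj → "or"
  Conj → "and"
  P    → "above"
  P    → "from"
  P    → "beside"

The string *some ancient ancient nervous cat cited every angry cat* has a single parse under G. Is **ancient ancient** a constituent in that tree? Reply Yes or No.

No

[S [NP [Det some] [AP [Adj ancient] [AP [Adj ancient] [AP [Adj nervous]]]] [N cat]] [VP [V cited] [NP [Det every] [AP [Adj angry]] [N cat]]]]
The smallest constituent containing 'ancient ancient' is the AP spanning 'ancient ancient nervous'; no single node in the tree dominates exactly the given words.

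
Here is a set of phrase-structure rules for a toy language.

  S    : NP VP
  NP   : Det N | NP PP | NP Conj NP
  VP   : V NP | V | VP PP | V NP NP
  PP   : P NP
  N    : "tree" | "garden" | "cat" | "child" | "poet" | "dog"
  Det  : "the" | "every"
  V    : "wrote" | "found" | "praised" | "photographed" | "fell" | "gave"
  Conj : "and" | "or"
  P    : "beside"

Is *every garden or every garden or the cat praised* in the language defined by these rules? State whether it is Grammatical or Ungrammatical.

Grammatical

[S [NP [NP [Det every] [N garden]] [Conj or] [NP [NP [Det every] [N garden]] [Conj or] [NP [Det the] [N cat]]]] [VP [V praised]]]
The bracketing above is licensed at every node by one of the given productions, with S at the root.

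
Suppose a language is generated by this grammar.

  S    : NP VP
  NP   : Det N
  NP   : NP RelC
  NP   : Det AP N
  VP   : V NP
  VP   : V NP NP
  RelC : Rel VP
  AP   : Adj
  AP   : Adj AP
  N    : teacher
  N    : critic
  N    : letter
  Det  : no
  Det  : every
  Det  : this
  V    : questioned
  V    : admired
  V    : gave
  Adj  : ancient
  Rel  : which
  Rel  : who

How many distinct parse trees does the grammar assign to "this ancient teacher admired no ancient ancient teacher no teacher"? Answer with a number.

1

[S [NP [Det this] [AP [Adj ancient]] [N teacher]] [VP [V admired] [NP [Det no] [AP [Adj ancient] [AP [Adj ancient]]] [N teacher]] [NP [Det no] [N teacher]]]]
No rule offers an alternative attachment or grouping for any span, so this is the only derivation.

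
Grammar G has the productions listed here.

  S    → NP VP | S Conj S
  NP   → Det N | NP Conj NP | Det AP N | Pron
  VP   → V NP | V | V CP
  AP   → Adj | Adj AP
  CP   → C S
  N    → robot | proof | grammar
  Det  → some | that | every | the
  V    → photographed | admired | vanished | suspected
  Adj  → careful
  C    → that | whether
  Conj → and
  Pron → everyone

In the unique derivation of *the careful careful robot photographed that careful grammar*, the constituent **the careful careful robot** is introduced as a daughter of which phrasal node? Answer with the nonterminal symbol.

S
  NP
    Det: the
    AP
      Adj: careful
      AP
        Adj: careful
    N: robot
  VP
    V: photographed
    NP
      Det: that
      AP
        Adj: careful
      N: grammar
The span 'the careful careful robot' is the NP node built by NP → Det AP N.
Its mother is the S built by S → NP VP.

S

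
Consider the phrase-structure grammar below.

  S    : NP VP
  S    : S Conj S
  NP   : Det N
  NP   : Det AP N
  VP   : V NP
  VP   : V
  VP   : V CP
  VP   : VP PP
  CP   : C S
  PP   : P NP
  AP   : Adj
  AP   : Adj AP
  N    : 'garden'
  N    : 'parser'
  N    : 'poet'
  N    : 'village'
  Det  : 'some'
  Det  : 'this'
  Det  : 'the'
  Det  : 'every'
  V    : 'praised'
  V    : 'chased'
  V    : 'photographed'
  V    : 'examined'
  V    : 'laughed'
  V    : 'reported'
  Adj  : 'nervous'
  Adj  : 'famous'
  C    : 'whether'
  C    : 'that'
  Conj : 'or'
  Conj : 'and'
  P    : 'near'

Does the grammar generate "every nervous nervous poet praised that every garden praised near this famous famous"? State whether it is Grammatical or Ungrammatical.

For S → NP VP, the only prefix that parses as NP is 'every nervous nervous poet', but the remainder 'praised that every garden praised near this famous famous' is not a VP under these rules. The alternative S rule S → S Conj S likewise has no satisfying split.

Ungrammatical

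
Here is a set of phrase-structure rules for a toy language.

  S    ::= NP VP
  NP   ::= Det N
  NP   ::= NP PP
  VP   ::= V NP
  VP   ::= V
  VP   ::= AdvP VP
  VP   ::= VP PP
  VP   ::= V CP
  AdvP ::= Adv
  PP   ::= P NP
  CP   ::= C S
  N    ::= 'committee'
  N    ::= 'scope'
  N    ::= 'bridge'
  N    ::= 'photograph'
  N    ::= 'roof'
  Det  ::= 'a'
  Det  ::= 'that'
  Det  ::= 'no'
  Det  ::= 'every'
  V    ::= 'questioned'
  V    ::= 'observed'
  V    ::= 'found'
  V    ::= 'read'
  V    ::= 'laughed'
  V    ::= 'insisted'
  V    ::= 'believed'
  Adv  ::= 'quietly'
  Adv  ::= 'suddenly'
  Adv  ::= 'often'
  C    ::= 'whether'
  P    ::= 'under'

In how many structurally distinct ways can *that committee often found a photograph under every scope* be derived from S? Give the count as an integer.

3

Two of the 3 distinct bracketings:
[S [NP [Det that] [N committee]] [VP [AdvP [Adv often]] [VP [V found] [NP [NP [Det a] [N photograph]] [PP [P under] [NP [Det every] [N scope]]]]]]]
[S [NP [Det that] [N committee]] [VP [AdvP [Adv often]] [VP [VP [V found] [NP [Det a] [N photograph]]] [PP [P under] [NP [Det every] [N scope]]]]]]
The difference turns on whether NP → NP PP is used at the relevant span, versus an alternative expansion of NP.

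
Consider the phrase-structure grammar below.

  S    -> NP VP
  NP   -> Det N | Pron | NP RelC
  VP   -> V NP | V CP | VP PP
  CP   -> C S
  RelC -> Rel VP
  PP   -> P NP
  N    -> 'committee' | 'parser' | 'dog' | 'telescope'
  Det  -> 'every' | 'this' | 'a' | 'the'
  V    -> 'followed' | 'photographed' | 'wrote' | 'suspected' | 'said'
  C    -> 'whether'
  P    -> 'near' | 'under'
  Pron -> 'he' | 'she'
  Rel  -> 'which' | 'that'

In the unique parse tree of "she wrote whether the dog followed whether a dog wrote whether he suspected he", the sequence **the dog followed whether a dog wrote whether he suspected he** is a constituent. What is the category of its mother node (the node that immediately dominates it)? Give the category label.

CP

[S [NP [Pron she]] [VP [V wrote] [CP [C whether] [S [NP [Det the] [N dog]] [VP [V followed] [CP [C whether] [S [NP [Det a] [N dog]] [VP [V wrote] [CP [C whether] [S [NP [Pron he]] [VP [V suspected] [NP [Pron he]]]]]]]]]]]]]
The span 'the dog followed whether a dog wrote whether he suspected he' is the S node built by S → NP VP.
Its mother is the CP built by CP → C S.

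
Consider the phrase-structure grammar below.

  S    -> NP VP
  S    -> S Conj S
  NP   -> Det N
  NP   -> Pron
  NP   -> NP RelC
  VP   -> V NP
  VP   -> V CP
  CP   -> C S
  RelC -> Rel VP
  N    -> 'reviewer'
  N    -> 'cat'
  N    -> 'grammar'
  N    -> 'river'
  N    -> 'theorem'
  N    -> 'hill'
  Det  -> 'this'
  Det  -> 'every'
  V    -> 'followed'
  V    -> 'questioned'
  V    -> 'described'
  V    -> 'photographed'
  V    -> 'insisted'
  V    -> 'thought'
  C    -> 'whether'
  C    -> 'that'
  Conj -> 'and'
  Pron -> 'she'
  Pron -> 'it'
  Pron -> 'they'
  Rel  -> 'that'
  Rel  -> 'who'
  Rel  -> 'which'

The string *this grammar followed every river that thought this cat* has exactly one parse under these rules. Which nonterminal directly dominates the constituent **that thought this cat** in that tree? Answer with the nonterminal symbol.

NP

[S [NP [Det this] [N grammar]] [VP [V followed] [NP [NP [Det every] [N river]] [RelC [Rel that] [VP [V thought] [NP [Det this] [N cat]]]]]]]
The span 'that thought this cat' is the RelC node built by RelC → Rel VP.
Its mother is the NP built by NP → NP RelC.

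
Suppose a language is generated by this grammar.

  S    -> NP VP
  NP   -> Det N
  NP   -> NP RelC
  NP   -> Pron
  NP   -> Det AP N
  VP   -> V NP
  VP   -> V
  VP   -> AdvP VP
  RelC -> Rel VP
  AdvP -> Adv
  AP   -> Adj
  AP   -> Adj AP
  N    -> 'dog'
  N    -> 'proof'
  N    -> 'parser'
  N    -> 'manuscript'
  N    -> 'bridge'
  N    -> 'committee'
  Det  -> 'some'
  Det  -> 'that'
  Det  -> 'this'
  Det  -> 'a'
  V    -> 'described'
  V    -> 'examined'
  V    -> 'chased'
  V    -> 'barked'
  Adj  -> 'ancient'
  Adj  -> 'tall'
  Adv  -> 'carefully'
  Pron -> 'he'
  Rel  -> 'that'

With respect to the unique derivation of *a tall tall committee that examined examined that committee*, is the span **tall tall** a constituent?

Yes

[S [NP [NP [Det a] [AP [Adj tall] [AP [Adj tall]]] [N committee]] [RelC [Rel that] [VP [V examined]]]] [VP [V examined] [NP [Det that] [N committee]]]]
The words 'tall tall' are exhaustively dominated by a single AP node (built by AP → Adj AP), so they form a constituent.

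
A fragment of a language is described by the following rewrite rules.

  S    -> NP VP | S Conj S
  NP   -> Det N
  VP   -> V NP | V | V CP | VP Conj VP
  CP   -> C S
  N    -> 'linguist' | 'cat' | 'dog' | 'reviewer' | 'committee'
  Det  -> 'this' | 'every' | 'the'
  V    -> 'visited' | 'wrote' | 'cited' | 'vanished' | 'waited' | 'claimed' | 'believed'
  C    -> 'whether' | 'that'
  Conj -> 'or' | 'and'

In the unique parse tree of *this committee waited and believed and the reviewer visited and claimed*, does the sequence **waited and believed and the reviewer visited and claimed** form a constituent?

[S [S [NP [Det this] [N committee]] [VP [VP [V waited]] [Conj and] [VP [V believed]]]] [Conj and] [S [NP [Det the] [N reviewer]] [VP [VP [V visited]] [Conj and] [VP [V claimed]]]]]
The smallest constituent containing 'waited and believed and the reviewer visited and claimed' is the S spanning 'this committee waited and believed and the reviewer visited and claimed'; no single node in the tree dominates exactly the given words.

No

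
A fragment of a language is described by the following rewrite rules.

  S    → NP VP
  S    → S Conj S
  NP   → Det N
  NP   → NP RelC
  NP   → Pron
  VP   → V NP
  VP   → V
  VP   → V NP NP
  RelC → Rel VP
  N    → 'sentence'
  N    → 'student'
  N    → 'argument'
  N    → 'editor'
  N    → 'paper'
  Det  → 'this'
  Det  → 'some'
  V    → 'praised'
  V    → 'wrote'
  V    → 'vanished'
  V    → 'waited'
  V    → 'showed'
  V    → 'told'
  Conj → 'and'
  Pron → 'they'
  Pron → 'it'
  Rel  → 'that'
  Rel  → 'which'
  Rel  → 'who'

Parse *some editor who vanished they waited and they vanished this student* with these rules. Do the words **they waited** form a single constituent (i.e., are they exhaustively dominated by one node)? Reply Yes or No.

[S [S [NP [NP [Det some] [N editor]] [RelC [Rel who] [VP [V vanished] [NP [Pron they]]]]] [VP [V waited]]] [Conj and] [S [NP [Pron they]] [VP [V vanished] [NP [Det this] [N student]]]]]
The smallest constituent containing 'they waited' is the S spanning 'some editor who vanished they waited'; no single node in the tree dominates exactly the given words.

No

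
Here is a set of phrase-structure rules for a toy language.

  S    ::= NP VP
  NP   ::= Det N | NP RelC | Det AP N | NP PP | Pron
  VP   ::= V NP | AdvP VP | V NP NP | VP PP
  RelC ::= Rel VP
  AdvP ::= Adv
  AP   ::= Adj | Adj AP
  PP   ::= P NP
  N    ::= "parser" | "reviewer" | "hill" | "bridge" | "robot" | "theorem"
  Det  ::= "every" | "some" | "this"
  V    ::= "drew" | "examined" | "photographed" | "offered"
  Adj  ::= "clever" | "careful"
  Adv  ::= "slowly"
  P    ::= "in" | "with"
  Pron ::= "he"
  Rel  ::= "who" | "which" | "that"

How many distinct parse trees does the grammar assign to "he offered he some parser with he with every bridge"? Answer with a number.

5

Two of the 5 distinct bracketings:
[S [NP [Pron he]] [VP [V offered] [NP [Pron he]] [NP [NP [Det some] [N parser]] [PP [P with] [NP [NP [Pron he]] [PP [P with] [NP [Det every] [N bridge]]]]]]]]
[S [NP [Pron he]] [VP [V offered] [NP [Pron he]] [NP [NP [NP [Det some] [N parser]] [PP [P with] [NP [Pron he]]]] [PP [P with] [NP [Det every] [N bridge]]]]]]
The trees differ in how a recursive rule is bracketed over the same span.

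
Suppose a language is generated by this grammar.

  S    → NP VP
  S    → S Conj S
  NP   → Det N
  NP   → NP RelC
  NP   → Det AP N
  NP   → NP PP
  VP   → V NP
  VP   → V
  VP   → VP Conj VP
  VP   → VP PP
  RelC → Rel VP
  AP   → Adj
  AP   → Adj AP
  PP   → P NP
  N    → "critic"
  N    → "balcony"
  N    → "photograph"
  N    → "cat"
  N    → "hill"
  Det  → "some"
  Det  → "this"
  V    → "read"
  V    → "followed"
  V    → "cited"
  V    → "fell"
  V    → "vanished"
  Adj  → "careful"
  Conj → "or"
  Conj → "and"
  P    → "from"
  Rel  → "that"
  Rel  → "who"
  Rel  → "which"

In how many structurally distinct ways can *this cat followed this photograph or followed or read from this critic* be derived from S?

5

Two of the 5 distinct bracketings:
[S [NP [Det this] [N cat]] [VP [VP [V followed] [NP [Det this] [N photograph]]] [Conj or] [VP [VP [V followed]] [Conj or] [VP [VP [V read]] [PP [P from] [NP [Det this] [N critic]]]]]]]
[S [NP [Det this] [N cat]] [VP [VP [V followed] [NP [Det this] [N photograph]]] [Conj or] [VP [VP [VP [V followed]] [Conj or] [VP [V read]]] [PP [P from] [NP [Det this] [N critic]]]]]]
The trees differ in how a recursive rule is bracketed over the same span.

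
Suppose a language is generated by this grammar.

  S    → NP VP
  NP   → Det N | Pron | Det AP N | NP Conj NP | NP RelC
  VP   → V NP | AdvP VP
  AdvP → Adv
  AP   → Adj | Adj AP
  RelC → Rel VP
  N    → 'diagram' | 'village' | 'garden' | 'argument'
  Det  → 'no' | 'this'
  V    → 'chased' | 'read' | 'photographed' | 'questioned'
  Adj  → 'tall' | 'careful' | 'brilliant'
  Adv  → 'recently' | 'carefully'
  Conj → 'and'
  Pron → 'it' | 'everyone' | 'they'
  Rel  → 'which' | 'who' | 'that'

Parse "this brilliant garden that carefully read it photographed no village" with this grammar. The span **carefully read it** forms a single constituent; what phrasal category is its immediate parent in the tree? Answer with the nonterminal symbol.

S
  NP
    NP
      Det: this
      AP
        Adj: brilliant
      N: garden
    RelC
      Rel: that
      VP
        AdvP
          Adv: carefully
        VP
          V: read
          NP
            Pron: it
  VP
    V: photographed
    NP
      Det: no
      N: village
The span 'carefully read it' is the VP node built by VP → AdvP VP.
Its mother is the RelC built by RelC → Rel VP.

RelC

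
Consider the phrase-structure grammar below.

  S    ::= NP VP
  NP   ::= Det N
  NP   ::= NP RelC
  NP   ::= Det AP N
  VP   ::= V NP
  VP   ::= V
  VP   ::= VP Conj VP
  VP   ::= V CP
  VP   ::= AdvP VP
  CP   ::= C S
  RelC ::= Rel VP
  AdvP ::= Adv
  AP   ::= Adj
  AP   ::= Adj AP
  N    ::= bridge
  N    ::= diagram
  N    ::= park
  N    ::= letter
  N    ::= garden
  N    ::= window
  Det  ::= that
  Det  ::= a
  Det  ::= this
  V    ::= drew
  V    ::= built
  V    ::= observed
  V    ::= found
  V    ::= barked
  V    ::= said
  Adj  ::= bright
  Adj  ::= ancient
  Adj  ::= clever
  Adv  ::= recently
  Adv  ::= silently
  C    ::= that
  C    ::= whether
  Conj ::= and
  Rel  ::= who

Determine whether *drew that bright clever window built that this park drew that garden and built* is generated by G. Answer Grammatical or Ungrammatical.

Ungrammatical

For S → NP VP, no prefix of the string parses as an NP.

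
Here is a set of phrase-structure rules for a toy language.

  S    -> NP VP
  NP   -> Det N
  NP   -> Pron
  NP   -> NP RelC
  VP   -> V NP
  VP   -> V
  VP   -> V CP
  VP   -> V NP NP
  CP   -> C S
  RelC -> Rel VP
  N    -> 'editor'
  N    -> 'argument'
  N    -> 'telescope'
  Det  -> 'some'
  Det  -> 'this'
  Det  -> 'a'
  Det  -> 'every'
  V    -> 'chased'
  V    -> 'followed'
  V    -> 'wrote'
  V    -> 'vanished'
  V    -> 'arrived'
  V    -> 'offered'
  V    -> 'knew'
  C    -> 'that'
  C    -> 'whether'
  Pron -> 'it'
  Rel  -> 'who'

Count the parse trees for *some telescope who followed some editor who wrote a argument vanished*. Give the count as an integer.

3

Two of the 3 distinct bracketings:
[S [NP [NP [Det some] [N telescope]] [RelC [Rel who] [VP [V followed] [NP [NP [Det some] [N editor]] [RelC [Rel who] [VP [V wrote] [NP [Det a] [N argument]]]]]]]] [VP [V vanished]]]
[S [NP [NP [Det some] [N telescope]] [RelC [Rel who] [VP [V followed] [NP [NP [Det some] [N editor]] [RelC [Rel who] [VP [V wrote]]]] [NP [Det a] [N argument]]]]] [VP [V vanished]]]
The difference turns on whether VP → V NP is used at the relevant span, versus an alternative expansion of VP.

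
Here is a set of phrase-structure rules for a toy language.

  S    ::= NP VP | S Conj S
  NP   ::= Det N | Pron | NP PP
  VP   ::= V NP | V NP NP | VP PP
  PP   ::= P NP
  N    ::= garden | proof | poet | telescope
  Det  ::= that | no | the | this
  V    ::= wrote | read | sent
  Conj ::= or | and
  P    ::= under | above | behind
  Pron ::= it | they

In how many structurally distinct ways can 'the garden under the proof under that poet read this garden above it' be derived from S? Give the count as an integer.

4

Two of the 4 distinct bracketings:
[S [NP [NP [Det the] [N garden]] [PP [P under] [NP [NP [Det the] [N proof]] [PP [P under] [NP [Det that] [N poet]]]]]] [VP [V read] [NP [NP [Det this] [N garden]] [PP [P above] [NP [Pron it]]]]]]
[S [NP [NP [Det the] [N garden]] [PP [P under] [NP [NP [Det the] [N proof]] [PP [P under] [NP [Det that] [N poet]]]]]] [VP [VP [V read] [NP [Det this] [N garden]]] [PP [P above] [NP [Pron it]]]]]
The difference turns on whether VP → VP PP is used at the relevant span, versus an alternative expansion of VP.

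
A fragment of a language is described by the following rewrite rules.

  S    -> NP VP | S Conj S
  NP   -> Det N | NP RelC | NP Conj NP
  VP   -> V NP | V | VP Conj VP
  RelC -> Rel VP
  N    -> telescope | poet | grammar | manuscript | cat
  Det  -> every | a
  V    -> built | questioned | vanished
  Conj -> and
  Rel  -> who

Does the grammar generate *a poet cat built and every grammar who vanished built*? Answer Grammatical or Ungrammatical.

An N word can never sit immediately before an N word in any string this grammar generates, so the substring 'poet cat' rules out a derivation.

Ungrammatical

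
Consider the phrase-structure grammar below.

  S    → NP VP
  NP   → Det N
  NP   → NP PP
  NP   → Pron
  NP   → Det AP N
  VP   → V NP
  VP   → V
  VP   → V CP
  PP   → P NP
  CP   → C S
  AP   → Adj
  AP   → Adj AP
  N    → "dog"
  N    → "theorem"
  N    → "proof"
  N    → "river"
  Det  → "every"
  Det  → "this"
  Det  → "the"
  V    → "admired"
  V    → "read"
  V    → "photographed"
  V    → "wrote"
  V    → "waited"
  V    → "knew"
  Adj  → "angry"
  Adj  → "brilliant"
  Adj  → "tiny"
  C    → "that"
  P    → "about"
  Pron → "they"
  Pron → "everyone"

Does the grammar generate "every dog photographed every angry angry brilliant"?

Ungrammatical

For S → NP VP, the only prefix that parses as NP is 'every dog', but the remainder 'photographed every angry angry brilliant' is not a VP under these rules.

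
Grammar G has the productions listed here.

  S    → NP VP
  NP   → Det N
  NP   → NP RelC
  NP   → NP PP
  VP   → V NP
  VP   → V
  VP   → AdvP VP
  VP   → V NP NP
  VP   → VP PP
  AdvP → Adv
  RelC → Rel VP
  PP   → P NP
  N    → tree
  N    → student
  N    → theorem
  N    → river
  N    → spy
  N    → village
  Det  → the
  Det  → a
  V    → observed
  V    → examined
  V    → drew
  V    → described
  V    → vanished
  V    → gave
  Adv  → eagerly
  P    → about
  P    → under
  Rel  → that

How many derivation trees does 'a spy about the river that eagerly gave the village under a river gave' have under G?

Two of the 9 distinct bracketings:
[S [NP [NP [NP [Det a] [N spy]] [PP [P about] [NP [Det the] [N river]]]] [RelC [Rel that] [VP [AdvP [Adv eagerly]] [VP [V gave] [NP [NP [Det the] [N village]] [PP [P under] [NP [Det a] [N river]]]]]]]] [VP [V gave]]]
[S [NP [NP [NP [Det a] [N spy]] [PP [P about] [NP [Det the] [N river]]]] [RelC [Rel that] [VP [AdvP [Adv eagerly]] [VP [VP [V gave] [NP [Det the] [N village]]] [PP [P under] [NP [Det a] [N river]]]]]]] [VP [V gave]]]
The difference turns on whether VP → VP PP is used at the relevant span, versus an alternative expansion of VP.

9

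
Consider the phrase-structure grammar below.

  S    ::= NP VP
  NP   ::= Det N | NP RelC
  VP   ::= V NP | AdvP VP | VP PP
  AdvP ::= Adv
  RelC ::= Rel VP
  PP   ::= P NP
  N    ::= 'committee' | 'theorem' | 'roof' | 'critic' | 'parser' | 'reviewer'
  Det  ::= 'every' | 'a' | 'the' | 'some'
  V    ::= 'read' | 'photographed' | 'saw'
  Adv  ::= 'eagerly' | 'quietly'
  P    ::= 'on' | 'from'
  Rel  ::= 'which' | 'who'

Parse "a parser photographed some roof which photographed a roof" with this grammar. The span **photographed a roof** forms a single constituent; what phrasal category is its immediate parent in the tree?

[S [NP [Det a] [N parser]] [VP [V photographed] [NP [NP [Det some] [N roof]] [RelC [Rel which] [VP [V photographed] [NP [Det a] [N roof]]]]]]]
The span 'photographed a roof' is the VP node built by VP → V NP.
Its mother is the RelC built by RelC → Rel VP.

RelC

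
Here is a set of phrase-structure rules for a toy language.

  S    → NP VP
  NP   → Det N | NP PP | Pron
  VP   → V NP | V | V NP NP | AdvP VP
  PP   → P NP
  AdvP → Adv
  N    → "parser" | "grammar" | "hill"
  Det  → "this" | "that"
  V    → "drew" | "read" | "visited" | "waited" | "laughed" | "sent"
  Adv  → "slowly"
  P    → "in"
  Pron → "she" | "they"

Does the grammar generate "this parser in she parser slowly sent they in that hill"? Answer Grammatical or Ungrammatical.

A Pron word can never sit immediately before an N word in any string this grammar generates, so the substring 'she parser' rules out a derivation.

Ungrammatical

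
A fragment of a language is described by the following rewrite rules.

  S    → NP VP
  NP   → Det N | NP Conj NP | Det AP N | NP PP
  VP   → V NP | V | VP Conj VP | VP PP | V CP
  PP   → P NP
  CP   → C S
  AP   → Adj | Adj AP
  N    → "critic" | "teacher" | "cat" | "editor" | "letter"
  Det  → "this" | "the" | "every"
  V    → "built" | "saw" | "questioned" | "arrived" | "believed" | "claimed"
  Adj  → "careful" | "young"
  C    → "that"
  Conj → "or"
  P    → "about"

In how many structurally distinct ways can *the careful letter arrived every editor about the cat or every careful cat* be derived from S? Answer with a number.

3

Two of the 3 distinct bracketings:
[S [NP [Det the] [AP [Adj careful]] [N letter]] [VP [V arrived] [NP [NP [NP [Det every] [N editor]] [PP [P about] [NP [Det the] [N cat]]]] [Conj or] [NP [Det every] [AP [Adj careful]] [N cat]]]]]
[S [NP [Det the] [AP [Adj careful]] [N letter]] [VP [V arrived] [NP [NP [Det every] [N editor]] [PP [P about] [NP [NP [Det the] [N cat]] [Conj or] [NP [Det every] [AP [Adj careful]] [N cat]]]]]]]
The trees differ in how a recursive rule is bracketed over the same span.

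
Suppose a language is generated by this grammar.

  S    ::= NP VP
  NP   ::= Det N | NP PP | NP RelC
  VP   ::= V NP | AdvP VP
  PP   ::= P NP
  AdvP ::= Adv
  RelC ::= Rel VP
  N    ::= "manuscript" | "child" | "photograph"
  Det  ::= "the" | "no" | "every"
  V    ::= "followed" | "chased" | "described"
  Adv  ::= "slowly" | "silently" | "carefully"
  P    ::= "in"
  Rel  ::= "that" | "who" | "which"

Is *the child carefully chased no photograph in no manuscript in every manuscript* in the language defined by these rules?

Grammatical

S
  NP
    Det: the
    N: child
  VP
    AdvP
      Adv: carefully
    VP
      V: chased
      NP
        NP
          Det: no
          N: photograph
        PP
          P: in
          NP
            NP
              Det: no
              N: manuscript
            PP
              P: in
              NP
                Det: every
                N: manuscript
Each bracket corresponds to one application of a listed rule, so the string is derivable from S.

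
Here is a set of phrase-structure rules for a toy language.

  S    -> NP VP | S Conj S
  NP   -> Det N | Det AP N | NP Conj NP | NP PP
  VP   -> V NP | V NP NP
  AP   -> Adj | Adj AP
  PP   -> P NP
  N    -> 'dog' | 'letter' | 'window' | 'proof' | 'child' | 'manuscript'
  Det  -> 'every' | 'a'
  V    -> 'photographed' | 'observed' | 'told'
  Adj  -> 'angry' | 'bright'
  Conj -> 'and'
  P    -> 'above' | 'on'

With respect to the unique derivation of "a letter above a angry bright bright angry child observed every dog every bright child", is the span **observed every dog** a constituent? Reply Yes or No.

No

[S [NP [NP [Det a] [N letter]] [PP [P above] [NP [Det a] [AP [Adj angry] [AP [Adj bright] [AP [Adj bright] [AP [Adj angry]]]]] [N child]]]] [VP [V observed] [NP [Det every] [N dog]] [NP [Det every] [AP [Adj bright]] [N child]]]]
The smallest constituent containing 'observed every dog' is the VP spanning 'observed every dog every bright child'; no single node in the tree dominates exactly the given words.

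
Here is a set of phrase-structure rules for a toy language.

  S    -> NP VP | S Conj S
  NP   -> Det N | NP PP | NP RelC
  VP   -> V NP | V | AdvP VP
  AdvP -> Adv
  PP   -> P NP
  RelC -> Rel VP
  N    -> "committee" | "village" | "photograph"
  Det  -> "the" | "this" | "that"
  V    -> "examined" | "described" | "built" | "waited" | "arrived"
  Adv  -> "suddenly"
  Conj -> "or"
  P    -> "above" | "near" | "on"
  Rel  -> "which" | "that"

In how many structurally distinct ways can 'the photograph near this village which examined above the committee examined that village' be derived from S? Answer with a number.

Two of the 3 distinct bracketings:
[S [NP [NP [Det the] [N photograph]] [PP [P near] [NP [NP [NP [Det this] [N village]] [RelC [Rel which] [VP [V examined]]]] [PP [P above] [NP [Det the] [N committee]]]]]] [VP [V examined] [NP [Det that] [N village]]]]
[S [NP [NP [NP [Det the] [N photograph]] [PP [P near] [NP [NP [Det this] [N village]] [RelC [Rel which] [VP [V examined]]]]]] [PP [P above] [NP [Det the] [N committee]]]] [VP [V examined] [NP [Det that] [N village]]]]
The trees differ in how a recursive rule is bracketed over the same span.

3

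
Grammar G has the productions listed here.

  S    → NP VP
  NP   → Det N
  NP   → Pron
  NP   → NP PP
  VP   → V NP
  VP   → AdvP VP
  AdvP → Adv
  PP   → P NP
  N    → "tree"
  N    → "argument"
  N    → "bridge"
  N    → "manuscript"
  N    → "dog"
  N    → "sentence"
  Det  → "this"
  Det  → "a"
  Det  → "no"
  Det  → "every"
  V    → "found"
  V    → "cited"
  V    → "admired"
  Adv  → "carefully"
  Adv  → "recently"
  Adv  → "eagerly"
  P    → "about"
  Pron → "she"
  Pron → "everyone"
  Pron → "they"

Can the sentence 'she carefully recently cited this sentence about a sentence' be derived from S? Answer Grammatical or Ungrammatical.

S
  NP
    Pron: she
  VP
    AdvP
      Adv: carefully
    VP
      AdvP
        Adv: recently
      VP
        V: cited
        NP
          NP
            Det: this
            N: sentence
          PP
            P: about
            NP
              Det: a
              N: sentence
Every word is introduced by a lexical rule and the phrasal rules combine the resulting categories into a single S.

Grammatical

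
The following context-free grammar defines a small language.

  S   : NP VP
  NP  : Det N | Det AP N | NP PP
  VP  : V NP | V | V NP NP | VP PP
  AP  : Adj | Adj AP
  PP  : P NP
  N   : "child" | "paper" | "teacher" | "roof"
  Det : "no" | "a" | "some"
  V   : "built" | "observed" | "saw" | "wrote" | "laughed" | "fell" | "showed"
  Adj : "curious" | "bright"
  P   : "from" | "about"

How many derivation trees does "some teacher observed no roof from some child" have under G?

The two bracketings:
[S [NP [Det some] [N teacher]] [VP [V observed] [NP [NP [Det no] [N roof]] [PP [P from] [NP [Det some] [N child]]]]]]
[S [NP [Det some] [N teacher]] [VP [VP [V observed] [NP [Det no] [N roof]]] [PP [P from] [NP [Det some] [N child]]]]]
The difference turns on whether NP → NP PP is used at the relevant span, versus an alternative expansion of NP.

2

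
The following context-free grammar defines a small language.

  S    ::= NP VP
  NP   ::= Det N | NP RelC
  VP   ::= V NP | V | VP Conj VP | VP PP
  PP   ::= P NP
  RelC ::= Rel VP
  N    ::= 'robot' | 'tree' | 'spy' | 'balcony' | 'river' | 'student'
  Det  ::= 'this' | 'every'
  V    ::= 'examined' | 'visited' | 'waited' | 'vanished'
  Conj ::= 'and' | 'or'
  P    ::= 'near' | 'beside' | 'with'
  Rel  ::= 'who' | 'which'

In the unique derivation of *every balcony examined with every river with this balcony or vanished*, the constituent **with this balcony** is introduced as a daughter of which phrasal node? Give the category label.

S
  NP
    Det: every
    N: balcony
  VP
    VP
      VP
        VP
          V: examined
        PP
          P: with
          NP
            Det: every
            N: river
      PP
        P: with
        NP
          Det: this
          N: balcony
    Conj: or
    VP
      V: vanished
The span 'with this balcony' is the PP node built by PP → P NP.
Its mother is the VP built by VP → VP PP.

VP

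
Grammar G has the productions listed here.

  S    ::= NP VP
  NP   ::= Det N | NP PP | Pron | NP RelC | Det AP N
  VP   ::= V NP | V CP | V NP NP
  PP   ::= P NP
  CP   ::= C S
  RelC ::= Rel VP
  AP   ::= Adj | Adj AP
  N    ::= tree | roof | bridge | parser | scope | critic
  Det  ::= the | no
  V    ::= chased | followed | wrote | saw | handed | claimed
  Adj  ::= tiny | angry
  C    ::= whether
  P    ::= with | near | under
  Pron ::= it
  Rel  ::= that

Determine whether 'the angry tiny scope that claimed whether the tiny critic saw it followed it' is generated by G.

Grammatical

S
  NP
    NP
      Det: the
      AP
        Adj: angry
        AP
          Adj: tiny
      N: scope
    RelC
      Rel: that
      VP
        V: claimed
        CP
          C: whether
          S
            NP
              Det: the
              AP
                Adj: tiny
              N: critic
            VP
              V: saw
              NP
                Pron: it
  VP
    V: followed
    NP
      Pron: it
Each bracket corresponds to one application of a listed rule, so the string is derivable from S.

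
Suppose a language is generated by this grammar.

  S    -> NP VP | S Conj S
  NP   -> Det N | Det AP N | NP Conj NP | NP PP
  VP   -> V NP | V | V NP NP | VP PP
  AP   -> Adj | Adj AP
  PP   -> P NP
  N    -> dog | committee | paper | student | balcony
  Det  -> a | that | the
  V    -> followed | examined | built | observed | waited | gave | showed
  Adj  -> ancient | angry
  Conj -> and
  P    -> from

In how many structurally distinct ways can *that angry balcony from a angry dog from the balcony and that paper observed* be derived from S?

5

Two of the 5 distinct bracketings:
[S [NP [NP [NP [Det that] [AP [Adj angry]] [N balcony]] [PP [P from] [NP [NP [Det a] [AP [Adj angry]] [N dog]] [PP [P from] [NP [Det the] [N balcony]]]]]] [Conj and] [NP [Det that] [N paper]]] [VP [V observed]]]
[S [NP [NP [NP [NP [Det that] [AP [Adj angry]] [N balcony]] [PP [P from] [NP [Det a] [AP [Adj angry]] [N dog]]]] [PP [P from] [NP [Det the] [N balcony]]]] [Conj and] [NP [Det that] [N paper]]] [VP [V observed]]]
The trees differ in how a recursive rule is bracketed over the same span.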